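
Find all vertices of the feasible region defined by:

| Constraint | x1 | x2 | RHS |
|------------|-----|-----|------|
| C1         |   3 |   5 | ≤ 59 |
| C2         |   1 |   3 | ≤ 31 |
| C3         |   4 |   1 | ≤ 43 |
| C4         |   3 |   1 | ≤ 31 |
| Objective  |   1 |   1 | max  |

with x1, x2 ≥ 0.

(0, 0), (10.33, 0), (8, 7), (5.5, 8.5), (0, 10.33)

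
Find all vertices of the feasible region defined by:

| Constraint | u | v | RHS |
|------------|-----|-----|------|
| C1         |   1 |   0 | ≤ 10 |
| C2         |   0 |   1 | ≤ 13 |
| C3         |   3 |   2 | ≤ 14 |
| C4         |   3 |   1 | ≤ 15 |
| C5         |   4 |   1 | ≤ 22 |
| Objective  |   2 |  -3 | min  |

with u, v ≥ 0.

(0, 0), (4.667, 0), (0, 7)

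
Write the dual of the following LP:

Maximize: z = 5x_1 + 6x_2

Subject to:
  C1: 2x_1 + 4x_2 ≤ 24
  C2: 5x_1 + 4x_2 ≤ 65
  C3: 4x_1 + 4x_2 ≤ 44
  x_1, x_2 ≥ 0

Primal max cᵀx s.t. Ax ≤ b, x ≥ 0  →  Dual min bᵀy s.t. Aᵀy ≥ c, y ≥ 0.

Minimize: z = 24y1 + 65y2 + 44y3

Subject to:
  2y1 + 5y2 + 4y3 ≥ 5
  4y1 + 4y2 + 4y3 ≥ 6
  y1, y2, y3 ≥ 0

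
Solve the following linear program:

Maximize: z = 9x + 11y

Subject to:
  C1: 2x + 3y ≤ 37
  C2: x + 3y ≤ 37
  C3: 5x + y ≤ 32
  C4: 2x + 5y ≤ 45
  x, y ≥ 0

Evaluate the objective at each vertex of the feasible region:
  z(0, 0) = 0
  z(6.4, 0) = 57.6
  z(5, 7) = 122  ←
  z(0, 9) = 99
The maximum is at x = 5, y = 7.

x = 5, y = 7, z = 122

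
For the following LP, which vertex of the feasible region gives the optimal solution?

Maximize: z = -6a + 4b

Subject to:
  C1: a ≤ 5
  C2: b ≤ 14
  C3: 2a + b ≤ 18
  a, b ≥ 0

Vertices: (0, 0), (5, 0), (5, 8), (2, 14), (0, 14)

Evaluate the objective at each vertex of the feasible region:
  z(0, 0) = 0
  z(5, 0) = -30
  z(5, 8) = 2
  z(2, 14) = 44
  z(0, 14) = 56  ←
The maximum is at a = 0, b = 14.

(0, 14)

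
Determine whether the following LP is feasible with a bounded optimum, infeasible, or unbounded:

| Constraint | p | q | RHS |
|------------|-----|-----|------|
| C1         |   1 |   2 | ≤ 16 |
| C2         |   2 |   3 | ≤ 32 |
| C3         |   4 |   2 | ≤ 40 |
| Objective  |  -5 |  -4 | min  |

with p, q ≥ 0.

Feasible with a bounded optimal solution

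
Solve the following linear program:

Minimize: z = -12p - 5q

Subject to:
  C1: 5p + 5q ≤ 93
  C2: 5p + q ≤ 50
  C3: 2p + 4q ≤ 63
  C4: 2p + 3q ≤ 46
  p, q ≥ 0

Evaluate the objective at each vertex of the feasible region:
  z(0, 0) = 0
  z(10, 0) = -120
  z(8, 10) = -146  ←
  z(0, 15.33) = -76.67
The minimum is at p = 8, q = 10.

p = 8, q = 10, z = -146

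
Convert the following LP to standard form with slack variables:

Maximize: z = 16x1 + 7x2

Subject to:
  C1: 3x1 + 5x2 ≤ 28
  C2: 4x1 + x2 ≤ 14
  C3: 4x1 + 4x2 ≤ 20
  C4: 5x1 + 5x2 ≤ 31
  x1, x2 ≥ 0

max z = 16x1 + 7x2

s.t.
  3x1 + 5x2 + s1 = 28
  4x1 + x2 + s2 = 14
  4x1 + 4x2 + s3 = 20
  5x1 + 5x2 + s4 = 31
  x1, x2, s1, s2, s3, s4 ≥ 0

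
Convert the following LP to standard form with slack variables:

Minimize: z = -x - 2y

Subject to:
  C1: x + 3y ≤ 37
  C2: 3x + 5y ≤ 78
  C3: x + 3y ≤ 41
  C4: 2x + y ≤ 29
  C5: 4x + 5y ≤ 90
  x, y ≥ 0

min z = -x - 2y

s.t.
  x + 3y + s1 = 37
  3x + 5y + s2 = 78
  x + 3y + s3 = 41
  2x + y + s4 = 29
  4x + 5y + s5 = 90
  x, y, s1, s2, s3, s4, s5 ≥ 0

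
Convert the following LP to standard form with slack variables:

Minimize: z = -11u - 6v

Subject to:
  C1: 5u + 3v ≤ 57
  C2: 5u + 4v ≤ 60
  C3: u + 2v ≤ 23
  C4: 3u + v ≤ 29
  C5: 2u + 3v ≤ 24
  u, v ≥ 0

min z = -11u - 6v

s.t.
  5u + 3v + s1 = 57
  5u + 4v + s2 = 60
  u + 2v + s3 = 23
  3u + v + s4 = 29
  2u + 3v + s5 = 24
  u, v, s1, s2, s3, s4, s5 ≥ 0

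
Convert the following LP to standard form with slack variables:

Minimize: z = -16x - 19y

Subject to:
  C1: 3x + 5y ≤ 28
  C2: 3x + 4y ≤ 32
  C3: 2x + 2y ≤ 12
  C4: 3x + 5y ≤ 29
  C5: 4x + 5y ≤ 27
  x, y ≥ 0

min z = -16x - 19y

s.t.
  3x + 5y + s1 = 28
  3x + 4y + s2 = 32
  2x + 2y + s3 = 12
  3x + 5y + s4 = 29
  4x + 5y + s5 = 27
  x, y, s1, s2, s3, s4, s5 ≥ 0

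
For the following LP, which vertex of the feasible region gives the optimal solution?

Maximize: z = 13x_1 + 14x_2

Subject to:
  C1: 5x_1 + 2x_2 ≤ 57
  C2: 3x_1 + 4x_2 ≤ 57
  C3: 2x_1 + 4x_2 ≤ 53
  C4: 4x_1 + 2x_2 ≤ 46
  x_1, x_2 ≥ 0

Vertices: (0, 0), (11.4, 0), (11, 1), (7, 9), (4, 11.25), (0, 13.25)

Evaluate the objective at each vertex of the feasible region:
  z(0, 0) = 0
  z(11.4, 0) = 148.2
  z(11, 1) = 157
  z(7, 9) = 217  ←
  z(4, 11.25) = 209.5
  z(0, 13.25) = 185.5
The maximum is at x_1 = 7, x_2 = 9.

(7, 9)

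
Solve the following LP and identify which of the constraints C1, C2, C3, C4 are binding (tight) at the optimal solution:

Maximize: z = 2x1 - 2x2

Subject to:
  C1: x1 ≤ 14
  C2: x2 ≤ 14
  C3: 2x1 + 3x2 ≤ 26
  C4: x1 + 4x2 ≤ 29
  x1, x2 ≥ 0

At x1 = 13, x2 = 0, compute slack b - a·x for each constraint:
  C1: 14 − 13 = 1  (slack)
  C2: 14 − 0 = 14  (slack)
  C3: 26 − 26 = 0  (binding)
  C4: 29 − 13 = 16  (slack)

Optimal: x1 = 13, x2 = 0
Binding: C3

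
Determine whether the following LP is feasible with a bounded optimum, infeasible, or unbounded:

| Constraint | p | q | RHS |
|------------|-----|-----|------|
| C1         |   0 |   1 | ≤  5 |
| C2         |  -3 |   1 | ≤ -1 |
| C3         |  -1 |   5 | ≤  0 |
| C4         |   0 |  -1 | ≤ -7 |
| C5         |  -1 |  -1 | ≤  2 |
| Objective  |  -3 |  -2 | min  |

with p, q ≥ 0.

Infeasible (no feasible solution exists)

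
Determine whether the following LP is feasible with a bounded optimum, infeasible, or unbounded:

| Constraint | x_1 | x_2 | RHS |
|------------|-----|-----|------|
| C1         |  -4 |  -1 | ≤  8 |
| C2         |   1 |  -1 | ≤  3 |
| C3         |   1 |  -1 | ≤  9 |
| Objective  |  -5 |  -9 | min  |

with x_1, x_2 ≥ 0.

Unbounded (objective can decrease without bound)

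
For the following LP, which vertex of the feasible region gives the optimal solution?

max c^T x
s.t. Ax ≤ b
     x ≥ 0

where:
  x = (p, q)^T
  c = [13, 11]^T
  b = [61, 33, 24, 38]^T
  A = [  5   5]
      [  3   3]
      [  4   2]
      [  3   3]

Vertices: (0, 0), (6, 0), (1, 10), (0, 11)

Evaluate the objective at each vertex of the feasible region:
  z(0, 0) = 0
  z(6, 0) = 78
  z(1, 10) = 123  ←
  z(0, 11) = 121
The maximum is at p = 1, q = 10.

(1, 10)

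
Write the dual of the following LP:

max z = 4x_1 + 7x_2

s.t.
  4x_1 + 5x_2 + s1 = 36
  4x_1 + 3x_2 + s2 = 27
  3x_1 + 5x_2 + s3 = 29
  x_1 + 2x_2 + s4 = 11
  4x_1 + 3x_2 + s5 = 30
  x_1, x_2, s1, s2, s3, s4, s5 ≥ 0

Primal max cᵀx s.t. Ax ≤ b, x ≥ 0  →  Dual min bᵀy s.t. Aᵀy ≥ c, y ≥ 0.

Minimize: z = 36y1 + 27y2 + 29y3 + 11y4 + 30y5

Subject to:
  4y1 + 4y2 + 3y3 + y4 + 4y5 ≥ 4
  5y1 + 3y2 + 5y3 + 2y4 + 3y5 ≥ 7
  y1, y2, y3, y4, y5 ≥ 0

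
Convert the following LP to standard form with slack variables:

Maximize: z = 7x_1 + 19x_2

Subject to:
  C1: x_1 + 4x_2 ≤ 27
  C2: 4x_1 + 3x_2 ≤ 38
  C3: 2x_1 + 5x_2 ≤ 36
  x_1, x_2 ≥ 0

max z = 7x_1 + 19x_2

s.t.
  x_1 + 4x_2 + s1 = 27
  4x_1 + 3x_2 + s2 = 38
  2x_1 + 5x_2 + s3 = 36
  x_1, x_2, s1, s2, s3 ≥ 0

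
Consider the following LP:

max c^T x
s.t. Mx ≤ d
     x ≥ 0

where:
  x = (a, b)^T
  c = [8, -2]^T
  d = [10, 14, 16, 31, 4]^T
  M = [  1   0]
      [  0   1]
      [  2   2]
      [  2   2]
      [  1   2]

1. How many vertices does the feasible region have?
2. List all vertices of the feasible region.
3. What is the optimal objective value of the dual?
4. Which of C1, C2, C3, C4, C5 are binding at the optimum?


1. 3
2. (0, 0), (4, 0), (0, 2)
3. 32
4. C5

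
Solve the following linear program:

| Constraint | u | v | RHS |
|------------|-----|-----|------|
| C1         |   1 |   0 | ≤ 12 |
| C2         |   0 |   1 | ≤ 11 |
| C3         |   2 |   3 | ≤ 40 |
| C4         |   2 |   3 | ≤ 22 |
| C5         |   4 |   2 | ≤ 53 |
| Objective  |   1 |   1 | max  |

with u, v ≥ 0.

Evaluate the objective at each vertex of the feasible region:
  z(0, 0) = 0
  z(11, 0) = 11  ←
  z(0, 7.333) = 7.333
The maximum is at u = 11, v = 0.

u = 11, v = 0, z = 11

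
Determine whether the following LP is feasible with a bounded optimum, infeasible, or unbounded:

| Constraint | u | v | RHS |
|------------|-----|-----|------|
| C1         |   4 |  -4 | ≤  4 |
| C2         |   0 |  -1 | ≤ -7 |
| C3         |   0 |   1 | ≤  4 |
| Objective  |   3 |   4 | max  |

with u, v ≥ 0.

Infeasible (no feasible solution exists)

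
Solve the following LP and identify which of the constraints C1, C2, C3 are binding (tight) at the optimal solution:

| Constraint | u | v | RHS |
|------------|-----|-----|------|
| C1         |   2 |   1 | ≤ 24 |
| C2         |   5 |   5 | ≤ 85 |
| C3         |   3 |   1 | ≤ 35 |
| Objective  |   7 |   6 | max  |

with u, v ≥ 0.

At u = 7, v = 10, compute slack b - a·x for each constraint:
  C1: 24 − 24 = 0  (binding)
  C2: 85 − 85 = 0  (binding)
  C3: 35 − 31 = 4  (slack)

Optimal: u = 7, v = 10
Binding: C1, C2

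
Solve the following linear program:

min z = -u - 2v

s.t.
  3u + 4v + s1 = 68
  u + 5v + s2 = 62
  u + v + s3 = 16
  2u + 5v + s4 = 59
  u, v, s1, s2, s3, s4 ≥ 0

Evaluate the objective at each vertex of the feasible region:
  z(0, 0) = 0
  z(16, 0) = -16
  z(7, 9) = -25  ←
  z(0, 11.8) = -23.6
The minimum is at u = 7, v = 9.

u = 7, v = 9, z = -25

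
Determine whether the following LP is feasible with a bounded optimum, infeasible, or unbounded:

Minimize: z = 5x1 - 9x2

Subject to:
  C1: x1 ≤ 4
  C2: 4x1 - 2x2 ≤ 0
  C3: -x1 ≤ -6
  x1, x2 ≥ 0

Infeasible (no feasible solution exists)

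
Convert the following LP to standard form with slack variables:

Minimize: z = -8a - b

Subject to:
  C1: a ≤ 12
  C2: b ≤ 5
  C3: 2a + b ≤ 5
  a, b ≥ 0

min z = -8a - b

s.t.
  a + s1 = 12
  b + s2 = 5
  2a + b + s3 = 5
  a, b, s1, s2, s3 ≥ 0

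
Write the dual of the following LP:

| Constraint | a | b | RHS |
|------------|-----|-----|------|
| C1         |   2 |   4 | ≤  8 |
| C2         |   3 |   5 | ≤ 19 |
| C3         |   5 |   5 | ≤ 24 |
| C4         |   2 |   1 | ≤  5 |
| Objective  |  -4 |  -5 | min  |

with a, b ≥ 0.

Primal min cᵀx s.t. Ax ≤ b, x ≥ 0  →  Dual max −bᵀy s.t. Aᵀy ≥ −c, y ≥ 0.

Maximize: z = -8y1 - 19y2 - 24y3 - 5y4

Subject to:
  2y1 + 3y2 + 5y3 + 2y4 ≥ 4
  4y1 + 5y2 + 5y3 + y4 ≥ 5
  y1, y2, y3, y4 ≥ 0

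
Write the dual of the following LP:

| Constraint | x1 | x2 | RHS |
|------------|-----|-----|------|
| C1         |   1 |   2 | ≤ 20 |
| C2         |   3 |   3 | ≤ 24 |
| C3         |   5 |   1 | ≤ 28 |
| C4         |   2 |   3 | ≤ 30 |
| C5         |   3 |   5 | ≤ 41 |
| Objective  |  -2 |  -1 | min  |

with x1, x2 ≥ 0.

Primal min cᵀx s.t. Ax ≤ b, x ≥ 0  →  Dual max −bᵀy s.t. Aᵀy ≥ −c, y ≥ 0.

Maximize: z = -20y1 - 24y2 - 28y3 - 30y4 - 41y5

Subject to:
  y1 + 3y2 + 5y3 + 2y4 + 3y5 ≥ 2
  2y1 + 3y2 + y3 + 3y4 + 5y5 ≥ 1
  y1, y2, y3, y4, y5 ≥ 0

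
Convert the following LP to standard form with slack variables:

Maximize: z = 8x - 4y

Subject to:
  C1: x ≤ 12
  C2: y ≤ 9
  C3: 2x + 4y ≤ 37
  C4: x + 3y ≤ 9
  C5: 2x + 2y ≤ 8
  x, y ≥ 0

max z = 8x - 4y

s.t.
  x + s1 = 12
  y + s2 = 9
  2x + 4y + s3 = 37
  x + 3y + s4 = 9
  2x + 2y + s5 = 8
  x, y, s1, s2, s3, s4, s5 ≥ 0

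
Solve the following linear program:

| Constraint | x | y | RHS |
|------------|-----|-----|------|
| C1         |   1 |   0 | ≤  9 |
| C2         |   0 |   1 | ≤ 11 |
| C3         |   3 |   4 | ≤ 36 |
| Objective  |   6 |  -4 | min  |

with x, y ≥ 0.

Evaluate the objective at each vertex of the feasible region:
  z(0, 0) = 0
  z(9, 0) = 54
  z(9, 2.25) = 45
  z(0, 9) = -36  ←
The minimum is at x = 0, y = 9.

x = 0, y = 9, z = -36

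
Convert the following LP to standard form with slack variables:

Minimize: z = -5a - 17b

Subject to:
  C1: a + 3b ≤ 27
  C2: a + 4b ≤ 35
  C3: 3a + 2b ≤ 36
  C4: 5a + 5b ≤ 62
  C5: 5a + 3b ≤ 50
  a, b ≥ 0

min z = -5a - 17b

s.t.
  a + 3b + s1 = 27
  a + 4b + s2 = 35
  3a + 2b + s3 = 36
  5a + 5b + s4 = 62
  5a + 3b + s5 = 50
  a, b, s1, s2, s3, s4, s5 ≥ 0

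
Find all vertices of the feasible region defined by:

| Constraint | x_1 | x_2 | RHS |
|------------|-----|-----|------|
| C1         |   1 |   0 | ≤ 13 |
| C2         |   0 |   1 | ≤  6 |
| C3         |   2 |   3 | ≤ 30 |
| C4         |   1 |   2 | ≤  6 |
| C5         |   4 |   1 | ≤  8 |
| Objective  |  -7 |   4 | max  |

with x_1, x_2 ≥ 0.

(0, 0), (2, 0), (1.429, 2.286), (0, 3)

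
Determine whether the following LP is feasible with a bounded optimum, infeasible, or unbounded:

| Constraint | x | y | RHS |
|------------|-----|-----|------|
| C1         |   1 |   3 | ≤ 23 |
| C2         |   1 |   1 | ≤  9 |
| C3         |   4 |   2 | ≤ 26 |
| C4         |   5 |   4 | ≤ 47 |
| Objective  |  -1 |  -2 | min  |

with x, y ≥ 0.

Feasible with a bounded optimal solution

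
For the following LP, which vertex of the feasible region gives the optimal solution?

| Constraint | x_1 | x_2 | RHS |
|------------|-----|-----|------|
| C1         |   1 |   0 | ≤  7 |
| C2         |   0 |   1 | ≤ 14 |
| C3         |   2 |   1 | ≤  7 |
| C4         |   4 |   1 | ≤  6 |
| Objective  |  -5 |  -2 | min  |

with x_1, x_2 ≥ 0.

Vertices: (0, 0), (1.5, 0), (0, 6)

Evaluate the objective at each vertex of the feasible region:
  z(0, 0) = 0
  z(1.5, 0) = -7.5
  z(0, 6) = -12  ←
The minimum is at x_1 = 0, x_2 = 6.

(0, 6)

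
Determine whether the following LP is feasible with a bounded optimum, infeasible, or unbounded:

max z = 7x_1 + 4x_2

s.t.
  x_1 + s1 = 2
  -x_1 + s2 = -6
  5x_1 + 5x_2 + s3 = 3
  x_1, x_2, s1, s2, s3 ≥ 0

Infeasible (no feasible solution exists)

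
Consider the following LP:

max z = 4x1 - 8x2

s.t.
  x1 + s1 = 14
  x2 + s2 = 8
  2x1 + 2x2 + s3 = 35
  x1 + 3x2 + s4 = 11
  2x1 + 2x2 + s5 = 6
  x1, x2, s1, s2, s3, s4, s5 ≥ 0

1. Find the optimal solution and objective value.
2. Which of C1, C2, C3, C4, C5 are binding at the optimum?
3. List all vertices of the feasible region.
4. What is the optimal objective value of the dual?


1. x1 = 3, x2 = 0, z = 12
2. C5
3. (0, 0), (3, 0), (0, 3)
4. 12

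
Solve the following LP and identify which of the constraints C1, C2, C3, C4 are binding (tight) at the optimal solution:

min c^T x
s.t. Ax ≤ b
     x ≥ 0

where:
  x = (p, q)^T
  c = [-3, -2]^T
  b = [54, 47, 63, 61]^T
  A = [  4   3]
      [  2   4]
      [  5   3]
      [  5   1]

At p = 9, q = 6, compute slack b - a·x for each constraint:
  C1: 54 − 54 = 0  (binding)
  C2: 47 − 42 = 5  (slack)
  C3: 63 − 63 = 0  (binding)
  C4: 61 − 51 = 10  (slack)

Optimal: p = 9, q = 6
Binding: C1, C3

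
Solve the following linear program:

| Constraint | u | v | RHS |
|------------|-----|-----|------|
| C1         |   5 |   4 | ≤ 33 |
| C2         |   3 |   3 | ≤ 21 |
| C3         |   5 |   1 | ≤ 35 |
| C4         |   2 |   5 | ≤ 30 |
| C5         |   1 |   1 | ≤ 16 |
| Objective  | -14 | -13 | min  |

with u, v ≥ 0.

Evaluate the objective at each vertex of the feasible region:
  z(0, 0) = 0
  z(6.6, 0) = -92.4
  z(5, 2) = -96  ←
  z(1.667, 5.333) = -92.67
  z(0, 6) = -78
The minimum is at u = 5, v = 2.

u = 5, v = 2, z = -96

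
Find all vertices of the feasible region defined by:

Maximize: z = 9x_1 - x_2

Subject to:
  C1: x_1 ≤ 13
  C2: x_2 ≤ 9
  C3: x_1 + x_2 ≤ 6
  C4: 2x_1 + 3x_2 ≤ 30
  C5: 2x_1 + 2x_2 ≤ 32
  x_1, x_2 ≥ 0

(0, 0), (6, 0), (0, 6)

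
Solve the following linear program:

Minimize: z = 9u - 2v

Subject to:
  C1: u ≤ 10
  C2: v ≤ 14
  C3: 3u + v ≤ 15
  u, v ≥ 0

Evaluate the objective at each vertex of the feasible region:
  z(0, 0) = 0
  z(5, 0) = 45
  z(0.3333, 14) = -25
  z(0, 14) = -28  ←
The minimum is at u = 0, v = 14.

u = 0, v = 14, z = -28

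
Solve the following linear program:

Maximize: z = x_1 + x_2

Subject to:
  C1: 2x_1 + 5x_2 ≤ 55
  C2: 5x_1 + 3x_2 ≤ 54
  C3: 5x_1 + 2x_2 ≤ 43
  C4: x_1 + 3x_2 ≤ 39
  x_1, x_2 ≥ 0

Evaluate the objective at each vertex of the feasible region:
  z(0, 0) = 0
  z(8.6, 0) = 8.6
  z(5, 9) = 14  ←
  z(0, 11) = 11
The maximum is at x_1 = 5, x_2 = 9.

x_1 = 5, x_2 = 9, z = 14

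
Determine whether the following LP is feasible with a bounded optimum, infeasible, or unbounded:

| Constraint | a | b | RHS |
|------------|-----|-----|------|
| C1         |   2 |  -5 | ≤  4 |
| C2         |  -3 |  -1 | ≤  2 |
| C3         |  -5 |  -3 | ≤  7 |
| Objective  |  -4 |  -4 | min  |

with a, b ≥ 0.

Unbounded (objective can decrease without bound)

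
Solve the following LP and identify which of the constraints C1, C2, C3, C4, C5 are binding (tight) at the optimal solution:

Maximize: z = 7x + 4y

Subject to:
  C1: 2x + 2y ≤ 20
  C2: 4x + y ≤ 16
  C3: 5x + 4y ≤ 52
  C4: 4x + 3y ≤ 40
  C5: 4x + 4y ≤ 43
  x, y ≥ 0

At x = 2, y = 8, compute slack b - a·x for each constraint:
  C1: 20 − 20 = 0  (binding)
  C2: 16 − 16 = 0  (binding)
  C3: 52 − 42 = 10  (slack)
  C4: 40 − 32 = 8  (slack)
  C5: 43 − 40 = 3  (slack)

Optimal: x = 2, y = 8
Binding: C1, C2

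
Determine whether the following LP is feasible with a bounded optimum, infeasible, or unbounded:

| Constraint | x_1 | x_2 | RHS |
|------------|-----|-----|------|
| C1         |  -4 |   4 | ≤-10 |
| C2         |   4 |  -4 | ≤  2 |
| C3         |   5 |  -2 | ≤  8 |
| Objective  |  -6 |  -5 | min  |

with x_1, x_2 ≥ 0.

Infeasible (no feasible solution exists)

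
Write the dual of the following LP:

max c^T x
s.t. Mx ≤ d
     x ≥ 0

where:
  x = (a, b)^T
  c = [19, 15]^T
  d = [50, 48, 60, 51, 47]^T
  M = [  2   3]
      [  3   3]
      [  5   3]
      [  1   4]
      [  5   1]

Primal max cᵀx s.t. Ax ≤ b, x ≥ 0  →  Dual min bᵀy s.t. Aᵀy ≥ c, y ≥ 0.

Minimize: z = 50y1 + 48y2 + 60y3 + 51y4 + 47y5

Subject to:
  2y1 + 3y2 + 5y3 + y4 + 5y5 ≥ 19
  3y1 + 3y2 + 3y3 + 4y4 + y5 ≥ 15
  y1, y2, y3, y4, y5 ≥ 0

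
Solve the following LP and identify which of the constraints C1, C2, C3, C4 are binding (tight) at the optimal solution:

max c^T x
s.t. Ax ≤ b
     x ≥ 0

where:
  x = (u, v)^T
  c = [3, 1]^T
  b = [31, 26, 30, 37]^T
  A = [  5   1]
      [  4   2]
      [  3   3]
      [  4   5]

At u = 6, v = 1, compute slack b - a·x for each constraint:
  C1: 31 − 31 = 0  (binding)
  C2: 26 − 26 = 0  (binding)
  C3: 30 − 21 = 9  (slack)
  C4: 37 − 29 = 8  (slack)

Optimal: u = 6, v = 1
Binding: C1, C2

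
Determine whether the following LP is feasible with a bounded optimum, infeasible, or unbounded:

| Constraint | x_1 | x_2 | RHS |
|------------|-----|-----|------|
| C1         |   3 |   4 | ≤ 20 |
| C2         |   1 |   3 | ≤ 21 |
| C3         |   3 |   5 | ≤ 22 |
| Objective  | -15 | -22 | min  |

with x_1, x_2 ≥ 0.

Feasible with a bounded optimal solution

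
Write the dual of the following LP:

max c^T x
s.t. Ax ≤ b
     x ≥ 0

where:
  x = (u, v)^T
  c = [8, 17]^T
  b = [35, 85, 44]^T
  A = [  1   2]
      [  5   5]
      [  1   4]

Primal max cᵀx s.t. Ax ≤ b, x ≥ 0  →  Dual min bᵀy s.t. Aᵀy ≥ c, y ≥ 0.

Minimize: z = 35y1 + 85y2 + 44y3

Subject to:
  y1 + 5y2 + y3 ≥ 8
  2y1 + 5y2 + 4y3 ≥ 17
  y1, y2, y3 ≥ 0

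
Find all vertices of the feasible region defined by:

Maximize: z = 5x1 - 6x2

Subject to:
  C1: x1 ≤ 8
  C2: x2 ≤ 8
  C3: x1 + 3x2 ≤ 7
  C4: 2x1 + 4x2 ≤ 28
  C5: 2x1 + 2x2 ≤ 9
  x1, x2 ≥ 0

(0, 0), (4.5, 0), (3.25, 1.25), (0, 2.333)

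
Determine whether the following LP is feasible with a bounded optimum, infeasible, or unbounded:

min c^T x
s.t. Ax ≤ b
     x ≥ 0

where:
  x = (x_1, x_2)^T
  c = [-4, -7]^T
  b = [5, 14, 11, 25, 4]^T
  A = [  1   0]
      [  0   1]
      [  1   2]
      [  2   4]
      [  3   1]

Feasible with a bounded optimal solution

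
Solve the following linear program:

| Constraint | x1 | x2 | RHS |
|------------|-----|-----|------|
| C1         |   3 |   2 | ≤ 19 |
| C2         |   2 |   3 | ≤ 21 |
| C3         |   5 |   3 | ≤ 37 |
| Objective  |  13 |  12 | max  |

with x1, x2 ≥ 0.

Evaluate the objective at each vertex of the feasible region:
  z(0, 0) = 0
  z(6.333, 0) = 82.33
  z(3, 5) = 99  ←
  z(0, 7) = 84
The maximum is at x1 = 3, x2 = 5.

x1 = 3, x2 = 5, z = 99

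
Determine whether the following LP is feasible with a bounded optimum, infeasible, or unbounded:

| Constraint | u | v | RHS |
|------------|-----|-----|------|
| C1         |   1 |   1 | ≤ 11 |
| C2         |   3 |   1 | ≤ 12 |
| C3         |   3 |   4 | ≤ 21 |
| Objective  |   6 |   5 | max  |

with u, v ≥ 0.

Feasible with a bounded optimal solution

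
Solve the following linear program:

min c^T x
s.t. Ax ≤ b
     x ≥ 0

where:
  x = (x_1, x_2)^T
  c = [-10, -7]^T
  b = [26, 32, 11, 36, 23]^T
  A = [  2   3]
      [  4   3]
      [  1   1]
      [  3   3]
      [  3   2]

Evaluate the objective at each vertex of the feasible region:
  z(0, 0) = 0
  z(7.667, 0) = -76.67
  z(5, 4) = -78  ←
  z(3, 6.667) = -76.67
  z(0, 8.667) = -60.67
The minimum is at x_1 = 5, x_2 = 4.

x_1 = 5, x_2 = 4, z = -78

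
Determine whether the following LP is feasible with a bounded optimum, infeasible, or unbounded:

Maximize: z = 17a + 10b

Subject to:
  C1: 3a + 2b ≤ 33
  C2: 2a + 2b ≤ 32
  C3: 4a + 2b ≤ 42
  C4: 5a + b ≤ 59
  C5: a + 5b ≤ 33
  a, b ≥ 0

Feasible with a bounded optimal solution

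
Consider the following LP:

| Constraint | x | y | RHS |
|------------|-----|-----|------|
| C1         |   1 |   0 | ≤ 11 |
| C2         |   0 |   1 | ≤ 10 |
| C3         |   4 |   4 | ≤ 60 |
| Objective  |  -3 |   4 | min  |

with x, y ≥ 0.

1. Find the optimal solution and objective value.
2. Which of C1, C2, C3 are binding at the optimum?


1. x = 11, y = 0, z = -33
2. C1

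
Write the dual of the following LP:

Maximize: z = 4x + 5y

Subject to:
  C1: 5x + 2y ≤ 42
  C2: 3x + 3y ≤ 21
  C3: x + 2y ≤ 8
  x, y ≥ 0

Primal max cᵀx s.t. Ax ≤ b, x ≥ 0  →  Dual min bᵀy s.t. Aᵀy ≥ c, y ≥ 0.

Minimize: z = 42y1 + 21y2 + 8y3

Subject to:
  5y1 + 3y2 + y3 ≥ 4
  2y1 + 3y2 + 2y3 ≥ 5
  y1, y2, y3 ≥ 0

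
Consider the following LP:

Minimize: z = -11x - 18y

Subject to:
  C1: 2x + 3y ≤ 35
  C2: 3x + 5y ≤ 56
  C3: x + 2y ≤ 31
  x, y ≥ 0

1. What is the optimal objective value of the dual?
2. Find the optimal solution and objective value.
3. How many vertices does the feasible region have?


1. -203
2. x = 7, y = 7, z = -203
3. 4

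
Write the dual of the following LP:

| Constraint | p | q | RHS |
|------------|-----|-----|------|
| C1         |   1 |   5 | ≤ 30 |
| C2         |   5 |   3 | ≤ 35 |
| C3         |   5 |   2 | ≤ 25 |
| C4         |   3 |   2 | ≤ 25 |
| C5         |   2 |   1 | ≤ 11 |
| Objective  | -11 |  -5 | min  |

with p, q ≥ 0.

Primal min cᵀx s.t. Ax ≤ b, x ≥ 0  →  Dual max −bᵀy s.t. Aᵀy ≥ −c, y ≥ 0.

Maximize: z = -30y1 - 35y2 - 25y3 - 25y4 - 11y5

Subject to:
  y1 + 5y2 + 5y3 + 3y4 + 2y5 ≥ 11
  5y1 + 3y2 + 2y3 + 2y4 + y5 ≥ 5
  y1, y2, y3, y4, y5 ≥ 0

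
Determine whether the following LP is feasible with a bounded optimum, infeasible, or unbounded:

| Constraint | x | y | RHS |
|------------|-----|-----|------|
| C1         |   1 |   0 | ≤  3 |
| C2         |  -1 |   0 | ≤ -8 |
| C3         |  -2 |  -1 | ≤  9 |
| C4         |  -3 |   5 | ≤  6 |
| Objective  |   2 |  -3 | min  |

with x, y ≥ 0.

Infeasible (no feasible solution exists)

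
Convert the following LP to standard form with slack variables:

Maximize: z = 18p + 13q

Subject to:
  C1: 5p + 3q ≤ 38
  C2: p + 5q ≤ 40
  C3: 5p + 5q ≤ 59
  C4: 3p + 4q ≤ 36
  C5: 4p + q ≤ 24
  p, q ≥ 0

max z = 18p + 13q

s.t.
  5p + 3q + s1 = 38
  p + 5q + s2 = 40
  5p + 5q + s3 = 59
  3p + 4q + s4 = 36
  4p + q + s5 = 24
  p, q, s1, s2, s3, s4, s5 ≥ 0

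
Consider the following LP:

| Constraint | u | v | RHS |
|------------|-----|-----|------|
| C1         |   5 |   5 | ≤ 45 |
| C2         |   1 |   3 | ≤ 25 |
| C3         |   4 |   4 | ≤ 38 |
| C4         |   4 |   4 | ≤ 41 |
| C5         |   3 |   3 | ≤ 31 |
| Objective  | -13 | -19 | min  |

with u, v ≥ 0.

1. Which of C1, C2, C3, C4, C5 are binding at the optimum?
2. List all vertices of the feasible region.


1. C1, C2
2. (0, 0), (9, 0), (1, 8), (0, 8.333)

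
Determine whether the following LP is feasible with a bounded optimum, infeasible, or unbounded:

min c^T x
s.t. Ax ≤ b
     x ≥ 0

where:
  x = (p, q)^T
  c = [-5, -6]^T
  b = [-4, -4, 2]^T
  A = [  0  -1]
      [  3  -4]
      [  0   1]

Infeasible (no feasible solution exists)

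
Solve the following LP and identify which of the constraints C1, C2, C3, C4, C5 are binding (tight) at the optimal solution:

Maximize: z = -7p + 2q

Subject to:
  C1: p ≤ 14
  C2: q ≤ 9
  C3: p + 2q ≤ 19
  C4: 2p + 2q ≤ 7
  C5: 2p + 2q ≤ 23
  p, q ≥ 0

At p = 0, q = 3.5, compute slack b - a·x for each constraint:
  C1: 14 − 0 = 14  (slack)
  C2: 9 − 3.5 = 5.5  (slack)
  C3: 19 − 7 = 12  (slack)
  C4: 7 − 7 = 0  (binding)
  C5: 23 − 7 = 16  (slack)

Optimal: p = 0, q = 3.5
Binding: C4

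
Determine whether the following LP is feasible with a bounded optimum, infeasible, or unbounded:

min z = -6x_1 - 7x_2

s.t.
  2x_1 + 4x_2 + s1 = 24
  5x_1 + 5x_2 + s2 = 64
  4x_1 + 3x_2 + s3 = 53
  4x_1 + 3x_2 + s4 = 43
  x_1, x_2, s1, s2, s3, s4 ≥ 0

Feasible with a bounded optimal solution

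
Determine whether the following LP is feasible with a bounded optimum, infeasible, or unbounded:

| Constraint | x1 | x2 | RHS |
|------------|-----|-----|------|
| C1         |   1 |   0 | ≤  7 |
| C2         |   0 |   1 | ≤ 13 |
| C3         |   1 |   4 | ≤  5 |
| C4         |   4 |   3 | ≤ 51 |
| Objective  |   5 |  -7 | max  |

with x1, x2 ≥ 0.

Feasible with a bounded optimal solution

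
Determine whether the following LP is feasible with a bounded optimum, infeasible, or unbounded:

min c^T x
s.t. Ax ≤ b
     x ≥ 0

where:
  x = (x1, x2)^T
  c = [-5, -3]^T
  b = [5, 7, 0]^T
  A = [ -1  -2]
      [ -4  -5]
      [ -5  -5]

Unbounded (objective can decrease without bound)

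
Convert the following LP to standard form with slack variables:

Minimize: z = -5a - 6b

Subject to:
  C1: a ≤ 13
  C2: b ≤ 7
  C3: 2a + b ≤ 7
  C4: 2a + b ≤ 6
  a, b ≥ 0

min z = -5a - 6b

s.t.
  a + s1 = 13
  b + s2 = 7
  2a + b + s3 = 7
  2a + b + s4 = 6
  a, b, s1, s2, s3, s4 ≥ 0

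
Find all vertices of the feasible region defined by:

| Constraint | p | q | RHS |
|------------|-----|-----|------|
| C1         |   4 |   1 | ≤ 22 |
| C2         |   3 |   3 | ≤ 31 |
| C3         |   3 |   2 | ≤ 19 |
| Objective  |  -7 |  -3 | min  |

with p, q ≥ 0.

(0, 0), (5.5, 0), (5, 2), (0, 9.5)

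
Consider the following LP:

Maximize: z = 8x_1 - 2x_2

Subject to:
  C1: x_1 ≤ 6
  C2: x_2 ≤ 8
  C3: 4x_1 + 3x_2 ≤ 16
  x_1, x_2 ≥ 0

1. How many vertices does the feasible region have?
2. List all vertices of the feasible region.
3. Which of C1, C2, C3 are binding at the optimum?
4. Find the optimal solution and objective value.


1. 3
2. (0, 0), (4, 0), (0, 5.333)
3. C3
4. x_1 = 4, x_2 = 0, z = 32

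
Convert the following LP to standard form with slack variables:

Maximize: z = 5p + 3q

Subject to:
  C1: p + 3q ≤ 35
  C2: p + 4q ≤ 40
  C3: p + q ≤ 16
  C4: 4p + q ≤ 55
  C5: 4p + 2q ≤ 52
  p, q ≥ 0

max z = 5p + 3q

s.t.
  p + 3q + s1 = 35
  p + 4q + s2 = 40
  p + q + s3 = 16
  4p + q + s4 = 55
  4p + 2q + s5 = 52
  p, q, s1, s2, s3, s4, s5 ≥ 0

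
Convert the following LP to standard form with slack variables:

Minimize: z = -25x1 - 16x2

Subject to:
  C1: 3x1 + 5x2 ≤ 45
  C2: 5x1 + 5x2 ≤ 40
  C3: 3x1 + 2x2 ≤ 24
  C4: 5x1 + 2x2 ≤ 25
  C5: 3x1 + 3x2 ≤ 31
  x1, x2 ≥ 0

min z = -25x1 - 16x2

s.t.
  3x1 + 5x2 + s1 = 45
  5x1 + 5x2 + s2 = 40
  3x1 + 2x2 + s3 = 24
  5x1 + 2x2 + s4 = 25
  3x1 + 3x2 + s5 = 31
  x1, x2, s1, s2, s3, s4, s5 ≥ 0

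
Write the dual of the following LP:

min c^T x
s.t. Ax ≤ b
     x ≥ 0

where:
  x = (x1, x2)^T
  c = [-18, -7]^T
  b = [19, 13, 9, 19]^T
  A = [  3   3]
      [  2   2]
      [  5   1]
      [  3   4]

Primal min cᵀx s.t. Ax ≤ b, x ≥ 0  →  Dual max −bᵀy s.t. Aᵀy ≥ −c, y ≥ 0.

Maximize: z = -19y1 - 13y2 - 9y3 - 19y4

Subject to:
  3y1 + 2y2 + 5y3 + 3y4 ≥ 18
  3y1 + 2y2 + y3 + 4y4 ≥ 7
  y1, y2, y3, y4 ≥ 0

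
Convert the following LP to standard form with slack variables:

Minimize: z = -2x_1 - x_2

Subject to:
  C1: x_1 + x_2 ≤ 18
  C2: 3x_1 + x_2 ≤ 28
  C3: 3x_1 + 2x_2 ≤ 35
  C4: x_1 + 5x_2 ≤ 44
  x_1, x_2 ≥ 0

min z = -2x_1 - x_2

s.t.
  x_1 + x_2 + s1 = 18
  3x_1 + x_2 + s2 = 28
  3x_1 + 2x_2 + s3 = 35
  x_1 + 5x_2 + s4 = 44
  x_1, x_2, s1, s2, s3, s4 ≥ 0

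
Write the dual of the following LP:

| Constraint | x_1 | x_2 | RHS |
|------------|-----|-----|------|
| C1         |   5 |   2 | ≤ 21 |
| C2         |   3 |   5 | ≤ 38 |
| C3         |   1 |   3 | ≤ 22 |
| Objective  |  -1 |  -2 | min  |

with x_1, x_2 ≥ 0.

Primal min cᵀx s.t. Ax ≤ b, x ≥ 0  →  Dual max −bᵀy s.t. Aᵀy ≥ −c, y ≥ 0.

Maximize: z = -21y1 - 38y2 - 22y3

Subject to:
  5y1 + 3y2 + y3 ≥ 1
  2y1 + 5y2 + 3y3 ≥ 2
  y1, y2, y3 ≥ 0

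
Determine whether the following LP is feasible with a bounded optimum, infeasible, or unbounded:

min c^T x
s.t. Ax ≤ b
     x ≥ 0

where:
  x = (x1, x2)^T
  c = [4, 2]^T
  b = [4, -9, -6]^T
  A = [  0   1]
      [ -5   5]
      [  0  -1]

Infeasible (no feasible solution exists)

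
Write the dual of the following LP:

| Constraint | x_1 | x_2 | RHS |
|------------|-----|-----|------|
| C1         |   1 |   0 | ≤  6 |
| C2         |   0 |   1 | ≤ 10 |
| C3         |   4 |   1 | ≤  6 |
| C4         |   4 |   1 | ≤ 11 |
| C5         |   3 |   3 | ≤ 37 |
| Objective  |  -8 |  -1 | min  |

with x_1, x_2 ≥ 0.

Primal min cᵀx s.t. Ax ≤ b, x ≥ 0  →  Dual max −bᵀy s.t. Aᵀy ≥ −c, y ≥ 0.

Maximize: z = -6y1 - 10y2 - 6y3 - 11y4 - 37y5

Subject to:
  y1 + 4y3 + 4y4 + 3y5 ≥ 8
  y2 + y3 + y4 + 3y5 ≥ 1
  y1, y2, y3, y4, y5 ≥ 0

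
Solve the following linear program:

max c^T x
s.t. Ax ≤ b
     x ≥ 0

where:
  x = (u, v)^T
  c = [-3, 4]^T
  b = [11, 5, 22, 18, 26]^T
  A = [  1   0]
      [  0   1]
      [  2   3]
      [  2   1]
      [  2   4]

Evaluate the objective at each vertex of the feasible region:
  z(0, 0) = 0
  z(9, 0) = -27
  z(8, 2) = -16
  z(5, 4) = 1
  z(3, 5) = 11
  z(0, 5) = 20  ←
The maximum is at u = 0, v = 5.

u = 0, v = 5, z = 20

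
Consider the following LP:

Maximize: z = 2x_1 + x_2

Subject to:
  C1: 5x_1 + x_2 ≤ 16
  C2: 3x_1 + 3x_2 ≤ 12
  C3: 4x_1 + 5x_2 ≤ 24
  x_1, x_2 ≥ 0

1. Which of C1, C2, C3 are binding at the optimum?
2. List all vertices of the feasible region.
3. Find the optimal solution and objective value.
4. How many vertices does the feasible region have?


1. C1, C2
2. (0, 0), (3.2, 0), (3, 1), (0, 4)
3. x_1 = 3, x_2 = 1, z = 7
4. 4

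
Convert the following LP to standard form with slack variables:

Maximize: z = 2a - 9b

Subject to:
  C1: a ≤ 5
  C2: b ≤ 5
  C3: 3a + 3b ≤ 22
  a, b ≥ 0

max z = 2a - 9b

s.t.
  a + s1 = 5
  b + s2 = 5
  3a + 3b + s3 = 22
  a, b, s1, s2, s3 ≥ 0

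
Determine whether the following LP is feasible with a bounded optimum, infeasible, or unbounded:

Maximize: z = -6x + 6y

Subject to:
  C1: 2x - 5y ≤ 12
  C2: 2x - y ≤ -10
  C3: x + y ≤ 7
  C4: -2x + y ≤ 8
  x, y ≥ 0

Infeasible (no feasible solution exists)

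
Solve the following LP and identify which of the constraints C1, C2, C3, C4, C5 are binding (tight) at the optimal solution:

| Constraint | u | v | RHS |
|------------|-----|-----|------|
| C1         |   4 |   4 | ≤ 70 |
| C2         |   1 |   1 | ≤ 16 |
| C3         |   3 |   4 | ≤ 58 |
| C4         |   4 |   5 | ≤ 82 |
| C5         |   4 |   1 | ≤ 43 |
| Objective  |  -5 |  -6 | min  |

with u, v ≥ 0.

At u = 6, v = 10, compute slack b - a·x for each constraint:
  C1: 70 − 64 = 6  (slack)
  C2: 16 − 16 = 0  (binding)
  C3: 58 − 58 = 0  (binding)
  C4: 82 − 74 = 8  (slack)
  C5: 43 − 34 = 9  (slack)

Optimal: u = 6, v = 10
Binding: C2, C3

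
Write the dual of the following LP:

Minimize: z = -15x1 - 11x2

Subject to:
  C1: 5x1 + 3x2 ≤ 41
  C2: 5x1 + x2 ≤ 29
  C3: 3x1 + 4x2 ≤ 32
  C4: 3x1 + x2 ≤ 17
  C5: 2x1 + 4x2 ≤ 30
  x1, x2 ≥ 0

Primal min cᵀx s.t. Ax ≤ b, x ≥ 0  →  Dual max −bᵀy s.t. Aᵀy ≥ −c, y ≥ 0.

Maximize: z = -41y1 - 29y2 - 32y3 - 17y4 - 30y5

Subject to:
  5y1 + 5y2 + 3y3 + 3y4 + 2y5 ≥ 15
  3y1 + y2 + 4y3 + y4 + 4y5 ≥ 11
  y1, y2, y3, y4, y5 ≥ 0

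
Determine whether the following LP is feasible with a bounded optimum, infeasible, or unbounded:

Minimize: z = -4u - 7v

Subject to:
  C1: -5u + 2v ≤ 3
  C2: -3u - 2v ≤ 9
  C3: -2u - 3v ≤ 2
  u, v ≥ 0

Unbounded (objective can decrease without bound)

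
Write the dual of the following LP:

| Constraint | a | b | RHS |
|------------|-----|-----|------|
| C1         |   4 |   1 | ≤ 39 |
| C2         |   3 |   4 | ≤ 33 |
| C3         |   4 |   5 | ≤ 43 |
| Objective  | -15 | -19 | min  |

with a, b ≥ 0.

Primal min cᵀx s.t. Ax ≤ b, x ≥ 0  →  Dual max −bᵀy s.t. Aᵀy ≥ −c, y ≥ 0.

Maximize: z = -39y1 - 33y2 - 43y3

Subject to:
  4y1 + 3y2 + 4y3 ≥ 15
  y1 + 4y2 + 5y3 ≥ 19
  y1, y2, y3 ≥ 0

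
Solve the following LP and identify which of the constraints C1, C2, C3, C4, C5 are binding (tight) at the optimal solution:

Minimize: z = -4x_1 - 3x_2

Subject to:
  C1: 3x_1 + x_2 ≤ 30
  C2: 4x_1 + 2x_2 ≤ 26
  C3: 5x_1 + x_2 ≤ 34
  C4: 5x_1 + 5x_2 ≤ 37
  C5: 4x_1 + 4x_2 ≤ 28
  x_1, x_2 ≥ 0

At x_1 = 6, x_2 = 1, compute slack b - a·x for each constraint:
  C1: 30 − 19 = 11  (slack)
  C2: 26 − 26 = 0  (binding)
  C3: 34 − 31 = 3  (slack)
  C4: 37 − 35 = 2  (slack)
  C5: 28 − 28 = 0  (binding)

Optimal: x_1 = 6, x_2 = 1
Binding: C2, C5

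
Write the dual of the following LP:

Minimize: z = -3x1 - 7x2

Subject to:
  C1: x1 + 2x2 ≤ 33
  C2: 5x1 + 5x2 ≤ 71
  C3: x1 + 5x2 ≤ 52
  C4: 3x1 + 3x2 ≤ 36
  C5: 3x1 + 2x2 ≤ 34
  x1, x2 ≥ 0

Primal min cᵀx s.t. Ax ≤ b, x ≥ 0  →  Dual max −bᵀy s.t. Aᵀy ≥ −c, y ≥ 0.

Maximize: z = -33y1 - 71y2 - 52y3 - 36y4 - 34y5

Subject to:
  y1 + 5y2 + y3 + 3y4 + 3y5 ≥ 3
  2y1 + 5y2 + 5y3 + 3y4 + 2y5 ≥ 7
  y1, y2, y3, y4, y5 ≥ 0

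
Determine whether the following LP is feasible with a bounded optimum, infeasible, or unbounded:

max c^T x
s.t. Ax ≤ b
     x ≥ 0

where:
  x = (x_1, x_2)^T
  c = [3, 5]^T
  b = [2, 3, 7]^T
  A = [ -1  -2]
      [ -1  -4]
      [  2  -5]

Unbounded (objective can increase without bound)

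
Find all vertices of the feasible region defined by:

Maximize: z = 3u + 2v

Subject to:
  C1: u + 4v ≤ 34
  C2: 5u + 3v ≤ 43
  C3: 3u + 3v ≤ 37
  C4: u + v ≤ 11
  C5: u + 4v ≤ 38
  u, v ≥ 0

(0, 0), (8.6, 0), (5, 6), (3.333, 7.667), (0, 8.5)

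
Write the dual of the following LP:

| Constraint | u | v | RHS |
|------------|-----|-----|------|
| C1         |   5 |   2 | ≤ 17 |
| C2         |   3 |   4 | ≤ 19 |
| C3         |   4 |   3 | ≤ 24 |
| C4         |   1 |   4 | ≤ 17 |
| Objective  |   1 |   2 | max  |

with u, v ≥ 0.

Primal max cᵀx s.t. Ax ≤ b, x ≥ 0  →  Dual min bᵀy s.t. Aᵀy ≥ c, y ≥ 0.

Minimize: z = 17y1 + 19y2 + 24y3 + 17y4

Subject to:
  5y1 + 3y2 + 4y3 + y4 ≥ 1
  2y1 + 4y2 + 3y3 + 4y4 ≥ 2
  y1, y2, y3, y4 ≥ 0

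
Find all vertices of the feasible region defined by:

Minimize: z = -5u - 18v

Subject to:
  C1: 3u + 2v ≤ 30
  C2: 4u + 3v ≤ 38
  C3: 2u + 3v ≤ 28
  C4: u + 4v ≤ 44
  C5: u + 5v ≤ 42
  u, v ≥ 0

(0, 0), (9.5, 0), (5, 6), (2, 8), (0, 8.4)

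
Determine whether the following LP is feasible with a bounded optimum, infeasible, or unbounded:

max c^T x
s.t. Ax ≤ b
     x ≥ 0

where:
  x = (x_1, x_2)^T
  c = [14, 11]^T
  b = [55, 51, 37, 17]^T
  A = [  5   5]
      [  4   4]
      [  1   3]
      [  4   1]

Feasible with a bounded optimal solution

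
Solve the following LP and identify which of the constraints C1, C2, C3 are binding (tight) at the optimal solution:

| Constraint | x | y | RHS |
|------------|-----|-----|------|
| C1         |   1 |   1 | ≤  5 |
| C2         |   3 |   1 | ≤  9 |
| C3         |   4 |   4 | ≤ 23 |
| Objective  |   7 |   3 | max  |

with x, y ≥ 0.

At x = 2, y = 3, compute slack b - a·x for each constraint:
  C1: 5 − 5 = 0  (binding)
  C2: 9 − 9 = 0  (binding)
  C3: 23 − 20 = 3  (slack)

Optimal: x = 2, y = 3
Binding: C1, C2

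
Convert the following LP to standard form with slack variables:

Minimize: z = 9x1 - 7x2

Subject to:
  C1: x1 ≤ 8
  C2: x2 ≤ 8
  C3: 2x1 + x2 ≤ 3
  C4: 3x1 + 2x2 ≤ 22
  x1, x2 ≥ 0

min z = 9x1 - 7x2

s.t.
  x1 + s1 = 8
  x2 + s2 = 8
  2x1 + x2 + s3 = 3
  3x1 + 2x2 + s4 = 22
  x1, x2, s1, s2, s3, s4 ≥ 0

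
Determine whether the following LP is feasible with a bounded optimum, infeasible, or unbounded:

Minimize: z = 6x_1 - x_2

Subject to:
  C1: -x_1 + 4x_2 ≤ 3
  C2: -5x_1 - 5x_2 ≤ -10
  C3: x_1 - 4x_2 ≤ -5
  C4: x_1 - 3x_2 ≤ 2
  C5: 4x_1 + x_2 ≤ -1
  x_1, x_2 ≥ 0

Infeasible (no feasible solution exists)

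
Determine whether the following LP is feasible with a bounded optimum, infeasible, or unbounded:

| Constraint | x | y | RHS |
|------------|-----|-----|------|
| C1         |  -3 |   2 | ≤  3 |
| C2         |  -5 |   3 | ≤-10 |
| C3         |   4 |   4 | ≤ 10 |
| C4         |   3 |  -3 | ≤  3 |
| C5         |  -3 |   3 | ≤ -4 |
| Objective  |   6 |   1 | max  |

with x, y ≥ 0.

Infeasible (no feasible solution exists)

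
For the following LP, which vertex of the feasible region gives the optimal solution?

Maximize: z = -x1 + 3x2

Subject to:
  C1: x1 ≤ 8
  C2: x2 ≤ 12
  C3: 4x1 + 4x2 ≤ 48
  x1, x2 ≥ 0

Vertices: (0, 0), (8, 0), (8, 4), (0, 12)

Evaluate the objective at each vertex of the feasible region:
  z(0, 0) = 0
  z(8, 0) = -8
  z(8, 4) = 4
  z(0, 12) = 36  ←
The maximum is at x1 = 0, x2 = 12.

(0, 12)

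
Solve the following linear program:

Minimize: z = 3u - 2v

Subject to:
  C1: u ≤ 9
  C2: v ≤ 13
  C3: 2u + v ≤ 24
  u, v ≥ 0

Evaluate the objective at each vertex of the feasible region:
  z(0, 0) = 0
  z(9, 0) = 27
  z(9, 6) = 15
  z(5.5, 13) = -9.5
  z(0, 13) = -26  ←
The minimum is at u = 0, v = 13.

u = 0, v = 13, z = -26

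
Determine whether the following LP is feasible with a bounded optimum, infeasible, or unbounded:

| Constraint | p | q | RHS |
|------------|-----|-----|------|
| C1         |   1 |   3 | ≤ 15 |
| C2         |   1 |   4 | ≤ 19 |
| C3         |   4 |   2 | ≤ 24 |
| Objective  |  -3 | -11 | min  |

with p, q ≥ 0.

Feasible with a bounded optimal solution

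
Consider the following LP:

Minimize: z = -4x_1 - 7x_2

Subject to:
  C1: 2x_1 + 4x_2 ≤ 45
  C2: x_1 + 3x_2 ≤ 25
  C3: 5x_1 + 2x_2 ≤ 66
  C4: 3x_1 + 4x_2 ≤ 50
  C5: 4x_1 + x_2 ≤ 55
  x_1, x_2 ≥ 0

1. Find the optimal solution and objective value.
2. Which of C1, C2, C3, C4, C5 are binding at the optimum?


1. x_1 = 10, x_2 = 5, z = -75
2. C2, C4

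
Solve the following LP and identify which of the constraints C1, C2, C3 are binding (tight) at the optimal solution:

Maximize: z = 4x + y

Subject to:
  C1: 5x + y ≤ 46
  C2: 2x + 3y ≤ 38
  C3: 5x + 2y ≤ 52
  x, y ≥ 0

At x = 8, y = 6, compute slack b - a·x for each constraint:
  C1: 46 − 46 = 0  (binding)
  C2: 38 − 34 = 4  (slack)
  C3: 52 − 52 = 0  (binding)

Optimal: x = 8, y = 6
Binding: C1, C3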